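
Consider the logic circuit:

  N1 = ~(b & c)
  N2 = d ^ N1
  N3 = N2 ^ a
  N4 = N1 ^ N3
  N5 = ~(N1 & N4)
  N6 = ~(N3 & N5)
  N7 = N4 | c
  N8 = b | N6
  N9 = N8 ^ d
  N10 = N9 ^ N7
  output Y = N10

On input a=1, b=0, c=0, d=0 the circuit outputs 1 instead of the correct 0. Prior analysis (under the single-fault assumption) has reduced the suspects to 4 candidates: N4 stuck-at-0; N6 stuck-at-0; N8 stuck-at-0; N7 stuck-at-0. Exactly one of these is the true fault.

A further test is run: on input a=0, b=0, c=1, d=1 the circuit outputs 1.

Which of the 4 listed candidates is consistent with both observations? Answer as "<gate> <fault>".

Evaluate each candidate on input a=0, b=0, c=1, d=1:
  N4 stuck-at-0: N1=1, N2=0, N3=0, N4=0 [stuck-at-0], N5=1, N6=1, N7=1, N8=1, N9=0, N10=1 → 1 — matches
  N6 stuck-at-0: N1=1, N2=0, N3=0, N4=1, N5=0, N6=0 [stuck-at-0], N7=1, N8=0, N9=1, N10=0 → 0 — eliminated
  N8 stuck-at-0: N1=1, N2=0, N3=0, N4=1, N5=0, N6=1, N7=1, N8=0 [stuck-at-0], N9=1, N10=0 → 0 — eliminated
  N7 stuck-at-0: N1=1, N2=0, N3=0, N4=1, N5=0, N6=1, N7=0 [stuck-at-0], N8=1, N9=0, N10=0 → 0 — eliminated
Only N4 stuck-at-0 reproduces the observed 1.

N4 stuck-at-0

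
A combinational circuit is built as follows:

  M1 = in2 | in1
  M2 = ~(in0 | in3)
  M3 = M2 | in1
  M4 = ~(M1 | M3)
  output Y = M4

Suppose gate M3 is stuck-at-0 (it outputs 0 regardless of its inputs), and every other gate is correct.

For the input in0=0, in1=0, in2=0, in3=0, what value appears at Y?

Propagate with M3 forced: M1=0, M2=1, M3=0 [stuck-at-0], M4=1.
So Y = 1. (Without the fault it would be 0.)

1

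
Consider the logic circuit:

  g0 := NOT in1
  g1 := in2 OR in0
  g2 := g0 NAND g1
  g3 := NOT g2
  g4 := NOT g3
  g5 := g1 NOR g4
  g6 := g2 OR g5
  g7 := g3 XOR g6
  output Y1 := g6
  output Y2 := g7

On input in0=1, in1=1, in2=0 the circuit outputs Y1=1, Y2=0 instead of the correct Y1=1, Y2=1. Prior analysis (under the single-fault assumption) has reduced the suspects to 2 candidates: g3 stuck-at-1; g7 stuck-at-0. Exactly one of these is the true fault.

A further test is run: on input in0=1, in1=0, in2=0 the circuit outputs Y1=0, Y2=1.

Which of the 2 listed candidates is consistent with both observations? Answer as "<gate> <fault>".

Evaluate each candidate on input in0=1, in1=0, in2=0:
  g3 stuck-at-1: g0=1, g1=1, g2=0, g3=1 [stuck-at-1], g4=0, g5=0, g6=0, g7=1 → Y1=0, Y2=1 — matches
  g7 stuck-at-0: g0=1, g1=1, g2=0, g3=1, g4=0, g5=0, g6=0, g7=0 [stuck-at-0] → Y1=0, Y2=0 — eliminated
Only g3 stuck-at-1 reproduces the observed Y1=0, Y2=1.

g3 stuck-at-1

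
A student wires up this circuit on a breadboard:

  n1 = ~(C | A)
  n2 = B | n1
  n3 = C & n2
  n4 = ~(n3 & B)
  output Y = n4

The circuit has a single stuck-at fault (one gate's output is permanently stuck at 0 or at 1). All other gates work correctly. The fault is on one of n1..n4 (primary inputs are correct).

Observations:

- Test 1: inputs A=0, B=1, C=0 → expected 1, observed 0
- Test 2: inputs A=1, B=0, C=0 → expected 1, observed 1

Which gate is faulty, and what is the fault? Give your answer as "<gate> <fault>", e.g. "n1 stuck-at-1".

n3 stuck-at-1

Fault-free values for test 1 (A=0, B=1, C=0): n1=1, n2=1, n3=0, n4=1, giving Y=1. Observed 0.
Test 1: faults giving observed 0 are {n3 stuck-at-1, n4 stuck-at-0}.
Test 2 (A=1, B=0, C=0): fault-free n1=0, n2=0, n3=0, n4=1 → 1; observed 1. Eliminates n4 stuck-at-0.
Only n3 stuck-at-1 is consistent with every test.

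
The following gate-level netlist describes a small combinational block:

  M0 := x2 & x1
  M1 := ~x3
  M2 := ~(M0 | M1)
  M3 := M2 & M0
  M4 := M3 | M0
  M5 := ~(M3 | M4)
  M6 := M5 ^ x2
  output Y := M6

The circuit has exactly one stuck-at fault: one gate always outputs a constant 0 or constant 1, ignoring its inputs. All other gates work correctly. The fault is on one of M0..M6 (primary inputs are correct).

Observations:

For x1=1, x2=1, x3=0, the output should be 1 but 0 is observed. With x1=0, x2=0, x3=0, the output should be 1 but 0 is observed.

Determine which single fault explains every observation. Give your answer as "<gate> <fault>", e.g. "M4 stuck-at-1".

M6 stuck-at-0

Fault-free values for test 1 (x1=1, x2=1, x3=0): M0=1, M1=1, M2=0, M3=0, M4=1, M5=0, M6=1, giving Y=1. Observed 0.
Test 1: faults giving observed 0 are {M0 stuck-at-0, M4 stuck-at-0, M5 stuck-at-1, M6 stuck-at-0}.
Test 2 (x1=0, x2=0, x3=0): fault-free M0=0, M1=1, M2=0, M3=0, M4=0, M5=1, M6=1 → 1; observed 0. Eliminates M0 stuck-at-0, M4 stuck-at-0, M5 stuck-at-1.
Only M6 stuck-at-0 is consistent with every test.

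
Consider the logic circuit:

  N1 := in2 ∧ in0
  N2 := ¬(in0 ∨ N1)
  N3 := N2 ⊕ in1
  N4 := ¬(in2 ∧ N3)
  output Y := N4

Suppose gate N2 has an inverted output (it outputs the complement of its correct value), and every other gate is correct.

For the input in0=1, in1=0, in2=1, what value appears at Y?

Propagate with N2 forced: N1=1, N2=1 [inverted output], N3=1, N4=0.
So Y = 0. (Without the fault it would be 1.)

0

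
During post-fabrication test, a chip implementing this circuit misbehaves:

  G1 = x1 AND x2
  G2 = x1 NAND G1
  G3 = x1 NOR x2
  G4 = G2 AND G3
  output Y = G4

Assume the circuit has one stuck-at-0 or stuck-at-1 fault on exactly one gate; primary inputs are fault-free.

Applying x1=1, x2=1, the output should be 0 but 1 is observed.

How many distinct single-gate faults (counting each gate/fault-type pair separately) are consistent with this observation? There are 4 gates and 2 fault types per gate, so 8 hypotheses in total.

Fault-free: G1=1, G2=0, G3=0, G4=0 → 0. Observed 1.
  G1 stuck-at-0: output 0 ✗
  G1 stuck-at-1: output 0 ✗
  G2 stuck-at-0: output 0 ✗
  G2 stuck-at-1: output 0 ✗
  G3 stuck-at-0: output 0 ✗
  G3 stuck-at-1: output 0 ✗
  G4 stuck-at-0: output 0 ✗
  G4 stuck-at-1: output 1 ✓
Consistent faults: {G4 stuck-at-1} — 1 in all.

1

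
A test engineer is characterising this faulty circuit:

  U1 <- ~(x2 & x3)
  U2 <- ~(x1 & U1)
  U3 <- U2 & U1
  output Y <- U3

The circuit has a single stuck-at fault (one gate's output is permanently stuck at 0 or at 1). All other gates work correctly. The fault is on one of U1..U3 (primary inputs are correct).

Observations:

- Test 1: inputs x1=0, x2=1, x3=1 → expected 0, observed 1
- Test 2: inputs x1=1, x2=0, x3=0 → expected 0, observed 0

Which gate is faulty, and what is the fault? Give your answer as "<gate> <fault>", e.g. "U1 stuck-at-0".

Fault-free values for test 1 (x1=0, x2=1, x3=1): U1=0, U2=1, U3=0, giving Y=0. Observed 1.
Test 1: faults giving observed 1 are {U1 stuck-at-1, U3 stuck-at-1}.
Test 2 (x1=1, x2=0, x3=0): fault-free U1=1, U2=0, U3=0 → 0; observed 0. Eliminates U3 stuck-at-1.
Only U1 stuck-at-1 is consistent with every test.

U1 stuck-at-1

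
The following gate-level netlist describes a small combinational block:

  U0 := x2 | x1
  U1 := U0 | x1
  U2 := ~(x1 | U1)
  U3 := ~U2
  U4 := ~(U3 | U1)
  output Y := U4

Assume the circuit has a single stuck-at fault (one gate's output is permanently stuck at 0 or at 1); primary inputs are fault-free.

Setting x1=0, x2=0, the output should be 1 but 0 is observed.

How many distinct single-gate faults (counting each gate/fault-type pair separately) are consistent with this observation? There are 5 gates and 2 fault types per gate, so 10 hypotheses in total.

Fault-free: U0=0, U1=0, U2=1, U3=0, U4=1 → 1. Observed 0.
  U0 stuck-at-0: output 1 ✗
  U0 stuck-at-1: output 0 ✓
  U1 stuck-at-0: output 1 ✗
  U1 stuck-at-1: output 0 ✓
  U2 stuck-at-0: output 0 ✓
  U2 stuck-at-1: output 1 ✗
  U3 stuck-at-0: output 1 ✗
  U3 stuck-at-1: output 0 ✓
  U4 stuck-at-0: output 0 ✓
  U4 stuck-at-1: output 1 ✗
Consistent faults: {U0 stuck-at-1, U1 stuck-at-1, U2 stuck-at-0, U3 stuck-at-1, U4 stuck-at-0} — 5 in all.

5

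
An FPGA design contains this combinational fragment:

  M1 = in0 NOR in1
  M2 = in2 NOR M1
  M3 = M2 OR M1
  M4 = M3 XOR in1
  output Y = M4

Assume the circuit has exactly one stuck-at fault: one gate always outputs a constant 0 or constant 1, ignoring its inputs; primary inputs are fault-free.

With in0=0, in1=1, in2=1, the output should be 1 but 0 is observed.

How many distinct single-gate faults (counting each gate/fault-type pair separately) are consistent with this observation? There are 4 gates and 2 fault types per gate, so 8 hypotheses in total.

4

Fault-free: M1=0, M2=0, M3=0, M4=1 → 1. Observed 0.
  M1 stuck-at-0: output 1 ✗
  M1 stuck-at-1: output 0 ✓
  M2 stuck-at-0: output 1 ✗
  M2 stuck-at-1: output 0 ✓
  M3 stuck-at-0: output 1 ✗
  M3 stuck-at-1: output 0 ✓
  M4 stuck-at-0: output 0 ✓
  M4 stuck-at-1: output 1 ✗
Consistent faults: {M1 stuck-at-1, M2 stuck-at-1, M3 stuck-at-1, M4 stuck-at-0} — 4 in all.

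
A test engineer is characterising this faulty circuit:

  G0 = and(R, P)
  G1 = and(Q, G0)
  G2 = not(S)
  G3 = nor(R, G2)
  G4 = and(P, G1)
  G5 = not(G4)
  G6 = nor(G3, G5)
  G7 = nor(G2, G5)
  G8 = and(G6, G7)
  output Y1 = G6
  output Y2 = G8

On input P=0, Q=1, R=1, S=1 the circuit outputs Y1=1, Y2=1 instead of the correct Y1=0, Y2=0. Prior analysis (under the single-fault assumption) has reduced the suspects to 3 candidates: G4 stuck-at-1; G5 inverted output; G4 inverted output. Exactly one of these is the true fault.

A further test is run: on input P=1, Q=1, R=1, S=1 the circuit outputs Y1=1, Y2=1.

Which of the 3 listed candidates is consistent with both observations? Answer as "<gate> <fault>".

Evaluate each candidate on input P=1, Q=1, R=1, S=1:
  G4 stuck-at-1: G0=1, G1=1, G2=0, G3=0, G4=1 [stuck-at-1], G5=0, G6=1, G7=1, G8=1 → Y1=1, Y2=1 — matches
  G5 inverted output: G0=1, G1=1, G2=0, G3=0, G4=1, G5=1 [inverted output], G6=0, G7=0, G8=0 → Y1=0, Y2=0 — eliminated
  G4 inverted output: G0=1, G1=1, G2=0, G3=0, G4=0 [inverted output], G5=1, G6=0, G7=0, G8=0 → Y1=0, Y2=0 — eliminated
Only G4 stuck-at-1 reproduces the observed Y1=1, Y2=1.

G4 stuck-at-1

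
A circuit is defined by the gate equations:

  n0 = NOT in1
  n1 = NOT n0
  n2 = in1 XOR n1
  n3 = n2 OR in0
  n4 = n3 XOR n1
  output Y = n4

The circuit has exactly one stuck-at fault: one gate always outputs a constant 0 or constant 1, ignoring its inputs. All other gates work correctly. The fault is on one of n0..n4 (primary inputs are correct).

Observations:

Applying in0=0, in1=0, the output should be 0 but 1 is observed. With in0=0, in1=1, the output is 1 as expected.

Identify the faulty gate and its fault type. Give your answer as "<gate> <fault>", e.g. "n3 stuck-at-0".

n4 stuck-at-1

Fault-free values for test 1 (in0=0, in1=0): n0=1, n1=0, n2=0, n3=0, n4=0, giving Y=0. Observed 1.
Test 1: faults giving observed 1 are {n2 stuck-at-1, n3 stuck-at-1, n4 stuck-at-1}.
Test 2 (in0=0, in1=1): fault-free n0=0, n1=1, n2=0, n3=0, n4=1 → 1; observed 1. Eliminates n2 stuck-at-1, n3 stuck-at-1.
Only n4 stuck-at-1 is consistent with every test.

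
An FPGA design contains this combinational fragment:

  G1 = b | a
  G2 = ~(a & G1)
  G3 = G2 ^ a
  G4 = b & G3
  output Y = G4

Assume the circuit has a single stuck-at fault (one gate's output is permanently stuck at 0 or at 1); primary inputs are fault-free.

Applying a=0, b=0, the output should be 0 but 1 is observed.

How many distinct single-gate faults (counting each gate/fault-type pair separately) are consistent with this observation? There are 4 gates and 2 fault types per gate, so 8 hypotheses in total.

Fault-free: G1=0, G2=1, G3=1, G4=0 → 0. Observed 1.
  G1 stuck-at-0: output 0 ✗
  G1 stuck-at-1: output 0 ✗
  G2 stuck-at-0: output 0 ✗
  G2 stuck-at-1: output 0 ✗
  G3 stuck-at-0: output 0 ✗
  G3 stuck-at-1: output 0 ✗
  G4 stuck-at-0: output 0 ✗
  G4 stuck-at-1: output 1 ✓
Consistent faults: {G4 stuck-at-1} — 1 in all.

1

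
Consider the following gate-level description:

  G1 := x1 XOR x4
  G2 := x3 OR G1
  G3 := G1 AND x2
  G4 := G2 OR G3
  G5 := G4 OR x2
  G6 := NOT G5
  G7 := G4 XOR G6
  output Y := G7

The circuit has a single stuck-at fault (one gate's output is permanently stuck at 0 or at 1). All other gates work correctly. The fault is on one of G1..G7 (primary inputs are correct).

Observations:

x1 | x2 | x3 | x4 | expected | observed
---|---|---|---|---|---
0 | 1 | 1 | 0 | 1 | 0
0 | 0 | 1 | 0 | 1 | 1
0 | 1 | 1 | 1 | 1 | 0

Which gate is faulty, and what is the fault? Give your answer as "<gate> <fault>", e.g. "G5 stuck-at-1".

G4 stuck-at-0

Fault-free values for test 1 (x1=0, x2=1, x3=1, x4=0): G1=0, G2=1, G3=0, G4=1, G5=1, G6=0, G7=1, giving Y=1. Observed 0.
Test 1: faults giving observed 0 are {G2 stuck-at-0, G4 stuck-at-0, G5 stuck-at-0, G6 stuck-at-1, G7 stuck-at-0}.
Test 2 (x1=0, x2=0, x3=1, x4=0): fault-free G1=0, G2=1, G3=0, G4=1, G5=1, G6=0, G7=1 → 1; observed 1. Eliminates G5 stuck-at-0, G6 stuck-at-1, G7 stuck-at-0.
Test 3 (x1=0, x2=1, x3=1, x4=1): fault-free G1=1, G2=1, G3=1, G4=1, G5=1, G6=0, G7=1 → 1; observed 0. Eliminates G2 stuck-at-0.
Only G4 stuck-at-0 is consistent with every test.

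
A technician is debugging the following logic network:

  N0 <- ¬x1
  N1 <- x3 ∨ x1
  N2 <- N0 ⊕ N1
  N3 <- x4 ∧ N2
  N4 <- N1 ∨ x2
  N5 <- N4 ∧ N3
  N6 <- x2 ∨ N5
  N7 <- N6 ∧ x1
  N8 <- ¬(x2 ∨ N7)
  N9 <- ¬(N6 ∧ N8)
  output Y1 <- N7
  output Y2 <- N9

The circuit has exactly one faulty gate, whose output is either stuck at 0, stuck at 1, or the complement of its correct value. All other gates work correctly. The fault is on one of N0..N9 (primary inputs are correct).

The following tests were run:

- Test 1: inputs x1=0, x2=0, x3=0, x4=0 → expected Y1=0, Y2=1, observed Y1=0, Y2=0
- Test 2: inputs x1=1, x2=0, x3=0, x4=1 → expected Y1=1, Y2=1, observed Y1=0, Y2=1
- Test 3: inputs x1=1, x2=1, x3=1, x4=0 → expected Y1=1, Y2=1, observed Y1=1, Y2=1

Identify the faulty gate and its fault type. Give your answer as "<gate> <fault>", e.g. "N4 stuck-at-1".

N5 inverted output

Fault-free values for test 1 (x1=0, x2=0, x3=0, x4=0): N0=1, N1=0, N2=1, N3=0, N4=0, N5=0, N6=0, N7=0, N8=1, N9=1, giving Y1=0, Y2=1. Observed Y1=0, Y2=0.
Test 1: faults giving observed Y1=0, Y2=0 are {N5 stuck-at-1, N5 inverted output, N6 stuck-at-1, N6 inverted output, N9 stuck-at-0, N9 inverted output}.
Test 2 (x1=1, x2=0, x3=0, x4=1): fault-free N0=0, N1=1, N2=1, N3=1, N4=1, N5=1, N6=1, N7=1, N8=0, N9=1 → Y1=1, Y2=1; observed Y1=0, Y2=1. Eliminates N5 stuck-at-1, N6 stuck-at-1, N9 stuck-at-0, N9 inverted output.
Test 3 (x1=1, x2=1, x3=1, x4=0): fault-free N0=0, N1=1, N2=1, N3=0, N4=1, N5=0, N6=1, N7=1, N8=0, N9=1 → Y1=1, Y2=1; observed Y1=1, Y2=1. Eliminates N6 inverted output.
Only N5 inverted output is consistent with every test.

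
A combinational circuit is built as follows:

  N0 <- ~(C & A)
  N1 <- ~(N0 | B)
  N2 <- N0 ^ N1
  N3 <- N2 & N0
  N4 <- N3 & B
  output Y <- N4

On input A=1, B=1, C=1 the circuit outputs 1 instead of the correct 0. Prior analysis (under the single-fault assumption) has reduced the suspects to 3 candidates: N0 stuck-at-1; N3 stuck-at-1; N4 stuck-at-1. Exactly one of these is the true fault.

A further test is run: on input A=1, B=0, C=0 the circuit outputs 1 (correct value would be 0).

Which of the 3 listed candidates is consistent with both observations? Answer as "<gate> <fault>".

N4 stuck-at-1

Evaluate each candidate on input A=1, B=0, C=0:
  N0 stuck-at-1: N0=1 [stuck-at-1], N1=0, N2=1, N3=1, N4=0 → 0 — eliminated
  N3 stuck-at-1: N0=1, N1=0, N2=1, N3=1 [stuck-at-1], N4=0 → 0 — eliminated
  N4 stuck-at-1: N0=1, N1=0, N2=1, N3=1, N4=1 [stuck-at-1] → 1 — matches
Only N4 stuck-at-1 reproduces the observed 1.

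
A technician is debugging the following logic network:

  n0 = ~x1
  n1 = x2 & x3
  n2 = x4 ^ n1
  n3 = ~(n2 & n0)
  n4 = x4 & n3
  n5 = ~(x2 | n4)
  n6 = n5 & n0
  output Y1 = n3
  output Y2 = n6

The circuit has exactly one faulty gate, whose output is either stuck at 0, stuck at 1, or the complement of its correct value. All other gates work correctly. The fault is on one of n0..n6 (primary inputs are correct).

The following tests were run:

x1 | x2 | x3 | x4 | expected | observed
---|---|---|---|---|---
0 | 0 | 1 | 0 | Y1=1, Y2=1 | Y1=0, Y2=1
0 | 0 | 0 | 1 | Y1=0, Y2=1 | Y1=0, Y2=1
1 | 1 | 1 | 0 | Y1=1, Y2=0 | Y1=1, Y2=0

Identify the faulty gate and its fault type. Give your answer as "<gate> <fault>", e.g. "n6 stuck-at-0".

n2 stuck-at-1

Fault-free values for test 1 (x1=0, x2=0, x3=1, x4=0): n0=1, n1=0, n2=0, n3=1, n4=0, n5=1, n6=1, giving Y1=1, Y2=1. Observed Y1=0, Y2=1.
Test 1: faults giving observed Y1=0, Y2=1 are {n1 stuck-at-1, n1 inverted output, n2 stuck-at-1, n2 inverted output, n3 stuck-at-0, n3 inverted output}.
Test 2 (x1=0, x2=0, x3=0, x4=1): fault-free n0=1, n1=0, n2=1, n3=0, n4=0, n5=1, n6=1 → Y1=0, Y2=1; observed Y1=0, Y2=1. Eliminates n1 stuck-at-1, n1 inverted output, n2 inverted output, n3 inverted output.
Test 3 (x1=1, x2=1, x3=1, x4=0): fault-free n0=0, n1=1, n2=1, n3=1, n4=0, n5=0, n6=0 → Y1=1, Y2=0; observed Y1=1, Y2=0. Eliminates n3 stuck-at-0.
Only n2 stuck-at-1 is consistent with every test.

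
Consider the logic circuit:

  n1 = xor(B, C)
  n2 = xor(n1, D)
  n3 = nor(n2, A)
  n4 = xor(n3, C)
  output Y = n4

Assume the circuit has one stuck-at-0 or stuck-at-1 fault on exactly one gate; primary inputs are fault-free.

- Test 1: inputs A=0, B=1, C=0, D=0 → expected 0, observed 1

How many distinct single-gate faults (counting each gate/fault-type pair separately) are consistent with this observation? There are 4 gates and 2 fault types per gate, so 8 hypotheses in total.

4

Fault-free: n1=1, n2=1, n3=0, n4=0 → 0. Observed 1.
  n1 stuck-at-0: output 1 ✓
  n1 stuck-at-1: output 0 ✗
  n2 stuck-at-0: output 1 ✓
  n2 stuck-at-1: output 0 ✗
  n3 stuck-at-0: output 0 ✗
  n3 stuck-at-1: output 1 ✓
  n4 stuck-at-0: output 0 ✗
  n4 stuck-at-1: output 1 ✓
Consistent faults: {n1 stuck-at-0, n2 stuck-at-0, n3 stuck-at-1, n4 stuck-at-1} — 4 in all.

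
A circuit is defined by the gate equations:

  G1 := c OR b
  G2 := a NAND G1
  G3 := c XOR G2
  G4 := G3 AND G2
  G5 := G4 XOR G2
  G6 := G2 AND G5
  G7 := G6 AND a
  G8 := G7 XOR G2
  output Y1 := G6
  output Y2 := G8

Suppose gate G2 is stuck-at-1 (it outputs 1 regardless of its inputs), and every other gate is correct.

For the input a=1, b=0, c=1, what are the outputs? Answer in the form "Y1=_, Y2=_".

Propagate with G2 forced: G1=1, G2=1 [stuck-at-1], G3=0, G4=0, G5=1, G6=1, G7=1, G8=0.
So the outputs are Y1=1, Y2=0. (Without the fault they would be Y1=0, Y2=0.)

Y1=1, Y2=0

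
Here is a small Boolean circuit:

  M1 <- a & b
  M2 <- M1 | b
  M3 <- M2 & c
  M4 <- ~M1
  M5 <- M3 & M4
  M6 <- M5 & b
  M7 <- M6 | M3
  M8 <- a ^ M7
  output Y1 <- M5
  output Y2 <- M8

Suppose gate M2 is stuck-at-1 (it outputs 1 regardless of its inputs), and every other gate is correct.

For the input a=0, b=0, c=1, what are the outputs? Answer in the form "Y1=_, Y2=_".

Propagate with M2 forced: M1=0, M2=1 [stuck-at-1], M3=1, M4=1, M5=1, M6=0, M7=1, M8=1.
So the outputs are Y1=1, Y2=1. (Without the fault they would be Y1=0, Y2=0.)

Y1=1, Y2=1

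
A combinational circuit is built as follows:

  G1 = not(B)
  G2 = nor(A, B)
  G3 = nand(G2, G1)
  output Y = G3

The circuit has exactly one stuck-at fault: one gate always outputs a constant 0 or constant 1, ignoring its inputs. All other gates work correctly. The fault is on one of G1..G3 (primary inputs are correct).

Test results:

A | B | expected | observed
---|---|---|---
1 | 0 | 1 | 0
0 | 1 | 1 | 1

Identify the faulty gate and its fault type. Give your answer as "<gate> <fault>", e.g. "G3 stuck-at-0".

Fault-free values for test 1 (A=1, B=0): G1=1, G2=0, G3=1, giving Y=1. Observed 0.
Test 1: faults giving observed 0 are {G2 stuck-at-1, G3 stuck-at-0}.
Test 2 (A=0, B=1): fault-free G1=0, G2=0, G3=1 → 1; observed 1. Eliminates G3 stuck-at-0.
Only G2 stuck-at-1 is consistent with every test.

G2 stuck-at-1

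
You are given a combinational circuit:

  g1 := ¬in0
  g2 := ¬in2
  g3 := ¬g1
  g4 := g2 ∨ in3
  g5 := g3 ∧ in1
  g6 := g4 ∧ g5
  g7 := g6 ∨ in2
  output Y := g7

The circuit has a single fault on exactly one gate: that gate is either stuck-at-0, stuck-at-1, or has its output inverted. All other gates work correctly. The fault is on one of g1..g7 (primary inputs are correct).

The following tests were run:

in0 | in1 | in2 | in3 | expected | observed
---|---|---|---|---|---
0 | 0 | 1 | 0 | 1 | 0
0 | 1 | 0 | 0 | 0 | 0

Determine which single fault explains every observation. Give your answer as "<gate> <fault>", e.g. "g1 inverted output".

Fault-free values for test 1 (in0=0, in1=0, in2=1, in3=0): g1=1, g2=0, g3=0, g4=0, g5=0, g6=0, g7=1, giving Y=1. Observed 0.
Test 1: faults giving observed 0 are {g7 stuck-at-0, g7 inverted output}.
Test 2 (in0=0, in1=1, in2=0, in3=0): fault-free g1=1, g2=1, g3=0, g4=1, g5=0, g6=0, g7=0 → 0; observed 0. Eliminates g7 inverted output.
Only g7 stuck-at-0 is consistent with every test.

g7 stuck-at-0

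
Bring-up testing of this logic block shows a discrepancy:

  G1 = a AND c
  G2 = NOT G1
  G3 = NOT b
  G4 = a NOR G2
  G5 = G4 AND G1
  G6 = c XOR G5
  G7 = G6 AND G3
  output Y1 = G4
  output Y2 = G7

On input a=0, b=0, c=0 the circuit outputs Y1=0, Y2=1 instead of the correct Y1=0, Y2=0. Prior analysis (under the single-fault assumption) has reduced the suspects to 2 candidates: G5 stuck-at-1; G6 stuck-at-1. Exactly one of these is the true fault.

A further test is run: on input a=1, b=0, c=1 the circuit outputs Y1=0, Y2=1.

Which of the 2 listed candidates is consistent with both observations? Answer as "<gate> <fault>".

G6 stuck-at-1

Evaluate each candidate on input a=1, b=0, c=1:
  G5 stuck-at-1: G1=1, G2=0, G3=1, G4=0, G5=1 [stuck-at-1], G6=0, G7=0 → Y1=0, Y2=0 — eliminated
  G6 stuck-at-1: G1=1, G2=0, G3=1, G4=0, G5=0, G6=1 [stuck-at-1], G7=1 → Y1=0, Y2=1 — matches
Only G6 stuck-at-1 reproduces the observed Y1=0, Y2=1.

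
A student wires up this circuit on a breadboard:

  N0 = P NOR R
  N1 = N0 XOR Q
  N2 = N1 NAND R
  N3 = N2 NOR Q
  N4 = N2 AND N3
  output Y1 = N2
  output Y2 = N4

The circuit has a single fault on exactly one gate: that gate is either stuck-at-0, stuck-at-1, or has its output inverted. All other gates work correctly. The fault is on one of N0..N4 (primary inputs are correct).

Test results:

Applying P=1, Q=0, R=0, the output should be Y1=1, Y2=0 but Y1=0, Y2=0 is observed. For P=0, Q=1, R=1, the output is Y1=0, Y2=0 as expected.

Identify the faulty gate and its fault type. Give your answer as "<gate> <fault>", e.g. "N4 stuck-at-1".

N2 stuck-at-0

Fault-free values for test 1 (P=1, Q=0, R=0): N0=0, N1=0, N2=1, N3=0, N4=0, giving Y1=1, Y2=0. Observed Y1=0, Y2=0.
Test 1: faults giving observed Y1=0, Y2=0 are {N2 stuck-at-0, N2 inverted output}.
Test 2 (P=0, Q=1, R=1): fault-free N0=0, N1=1, N2=0, N3=0, N4=0 → Y1=0, Y2=0; observed Y1=0, Y2=0. Eliminates N2 inverted output.
Only N2 stuck-at-0 is consistent with every test.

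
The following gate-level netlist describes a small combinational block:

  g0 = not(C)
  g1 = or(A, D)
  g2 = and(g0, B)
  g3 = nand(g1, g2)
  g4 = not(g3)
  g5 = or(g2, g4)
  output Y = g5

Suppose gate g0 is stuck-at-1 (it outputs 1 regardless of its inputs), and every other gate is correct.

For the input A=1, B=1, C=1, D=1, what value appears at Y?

1

Propagate with g0 forced: g0=1 [stuck-at-1], g1=1, g2=1, g3=0, g4=1, g5=1.
So Y = 1. (Without the fault it would be 0.)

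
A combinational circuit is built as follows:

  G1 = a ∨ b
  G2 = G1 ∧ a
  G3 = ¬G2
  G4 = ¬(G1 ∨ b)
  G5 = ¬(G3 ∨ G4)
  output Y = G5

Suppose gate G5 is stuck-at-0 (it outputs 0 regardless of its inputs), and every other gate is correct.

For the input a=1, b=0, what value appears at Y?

Propagate with G5 forced: G1=1, G2=1, G3=0, G4=0, G5=0 [stuck-at-0].
So Y = 0. (Without the fault it would be 1.)

0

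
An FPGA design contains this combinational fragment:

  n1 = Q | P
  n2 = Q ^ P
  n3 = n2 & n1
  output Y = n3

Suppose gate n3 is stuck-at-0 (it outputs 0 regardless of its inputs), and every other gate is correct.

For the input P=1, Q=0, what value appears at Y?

0

Propagate with n3 forced: n1=1, n2=1, n3=0 [stuck-at-0].
So Y = 0. (Without the fault it would be 1.)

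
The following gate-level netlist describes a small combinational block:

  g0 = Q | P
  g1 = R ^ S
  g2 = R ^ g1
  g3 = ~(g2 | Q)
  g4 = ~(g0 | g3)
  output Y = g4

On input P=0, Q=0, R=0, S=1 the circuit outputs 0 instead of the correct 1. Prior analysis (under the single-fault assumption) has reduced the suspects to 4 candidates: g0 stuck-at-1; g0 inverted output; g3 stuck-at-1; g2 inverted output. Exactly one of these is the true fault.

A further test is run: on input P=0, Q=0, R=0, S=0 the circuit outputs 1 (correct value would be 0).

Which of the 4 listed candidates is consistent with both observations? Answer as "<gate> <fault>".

g2 inverted output

Evaluate each candidate on input P=0, Q=0, R=0, S=0:
  g0 stuck-at-1: g0=1 [stuck-at-1], g1=0, g2=0, g3=1, g4=0 → 0 — eliminated
  g0 inverted output: g0=1 [inverted output], g1=0, g2=0, g3=1, g4=0 → 0 — eliminated
  g3 stuck-at-1: g0=0, g1=0, g2=0, g3=1 [stuck-at-1], g4=0 → 0 — eliminated
  g2 inverted output: g0=0, g1=0, g2=1 [inverted output], g3=0, g4=1 → 1 — matches
Only g2 inverted output reproduces the observed 1.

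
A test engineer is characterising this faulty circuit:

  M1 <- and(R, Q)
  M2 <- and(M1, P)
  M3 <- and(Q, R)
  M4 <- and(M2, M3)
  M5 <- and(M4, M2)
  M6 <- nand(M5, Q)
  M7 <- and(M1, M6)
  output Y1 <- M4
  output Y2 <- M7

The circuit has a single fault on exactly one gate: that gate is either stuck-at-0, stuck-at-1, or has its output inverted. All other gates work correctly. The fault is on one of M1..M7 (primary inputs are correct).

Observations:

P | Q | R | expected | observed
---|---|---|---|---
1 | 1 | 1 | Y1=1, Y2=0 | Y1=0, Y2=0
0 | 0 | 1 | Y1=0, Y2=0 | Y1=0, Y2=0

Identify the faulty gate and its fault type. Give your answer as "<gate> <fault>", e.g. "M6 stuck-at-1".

Fault-free values for test 1 (P=1, Q=1, R=1): M1=1, M2=1, M3=1, M4=1, M5=1, M6=0, M7=0, giving Y1=1, Y2=0. Observed Y1=0, Y2=0.
Test 1: faults giving observed Y1=0, Y2=0 are {M1 stuck-at-0, M1 inverted output}.
Test 2 (P=0, Q=0, R=1): fault-free M1=0, M2=0, M3=0, M4=0, M5=0, M6=1, M7=0 → Y1=0, Y2=0; observed Y1=0, Y2=0. Eliminates M1 inverted output.
Only M1 stuck-at-0 is consistent with every test.

M1 stuck-at-0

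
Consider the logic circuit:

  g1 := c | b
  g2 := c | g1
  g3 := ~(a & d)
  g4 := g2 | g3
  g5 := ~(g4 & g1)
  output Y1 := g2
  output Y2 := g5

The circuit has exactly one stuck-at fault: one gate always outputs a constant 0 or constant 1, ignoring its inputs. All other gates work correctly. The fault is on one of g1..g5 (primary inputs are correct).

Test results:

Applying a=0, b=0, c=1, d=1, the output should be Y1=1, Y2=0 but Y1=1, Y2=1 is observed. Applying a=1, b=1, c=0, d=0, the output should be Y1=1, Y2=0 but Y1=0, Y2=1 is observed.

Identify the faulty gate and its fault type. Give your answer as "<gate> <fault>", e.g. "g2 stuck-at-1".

Fault-free values for test 1 (a=0, b=0, c=1, d=1): g1=1, g2=1, g3=1, g4=1, g5=0, giving Y1=1, Y2=0. Observed Y1=1, Y2=1.
Test 1: faults giving observed Y1=1, Y2=1 are {g1 stuck-at-0, g4 stuck-at-0, g5 stuck-at-1}.
Test 2 (a=1, b=1, c=0, d=0): fault-free g1=1, g2=1, g3=1, g4=1, g5=0 → Y1=1, Y2=0; observed Y1=0, Y2=1. Eliminates g4 stuck-at-0, g5 stuck-at-1.
Only g1 stuck-at-0 is consistent with every test.

g1 stuck-at-0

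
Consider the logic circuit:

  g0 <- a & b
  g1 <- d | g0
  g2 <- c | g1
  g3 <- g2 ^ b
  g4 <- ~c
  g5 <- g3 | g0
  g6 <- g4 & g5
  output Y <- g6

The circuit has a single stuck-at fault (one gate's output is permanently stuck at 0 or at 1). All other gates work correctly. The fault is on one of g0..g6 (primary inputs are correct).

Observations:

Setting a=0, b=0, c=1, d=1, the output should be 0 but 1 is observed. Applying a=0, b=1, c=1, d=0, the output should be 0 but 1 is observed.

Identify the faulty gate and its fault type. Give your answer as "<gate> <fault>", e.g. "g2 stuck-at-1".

Fault-free values for test 1 (a=0, b=0, c=1, d=1): g0=0, g1=1, g2=1, g3=1, g4=0, g5=1, g6=0, giving Y=0. Observed 1.
Test 1: faults giving observed 1 are {g4 stuck-at-1, g6 stuck-at-1}.
Test 2 (a=0, b=1, c=1, d=0): fault-free g0=0, g1=0, g2=1, g3=0, g4=0, g5=0, g6=0 → 0; observed 1. Eliminates g4 stuck-at-1.
Only g6 stuck-at-1 is consistent with every test.

g6 stuck-at-1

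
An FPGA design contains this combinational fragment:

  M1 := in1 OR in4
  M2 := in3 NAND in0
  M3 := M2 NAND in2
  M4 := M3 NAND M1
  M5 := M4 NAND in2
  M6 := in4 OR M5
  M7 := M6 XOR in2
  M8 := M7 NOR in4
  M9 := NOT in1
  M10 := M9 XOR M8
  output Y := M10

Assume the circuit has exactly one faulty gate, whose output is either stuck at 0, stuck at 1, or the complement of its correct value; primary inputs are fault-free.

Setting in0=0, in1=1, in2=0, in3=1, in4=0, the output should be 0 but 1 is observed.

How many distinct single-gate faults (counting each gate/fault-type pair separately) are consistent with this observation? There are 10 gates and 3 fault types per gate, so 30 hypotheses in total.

12

Fault-free: M1=1, M2=1, M3=1, M4=0, M5=1, M6=1, M7=1, M8=0, M9=0, M10=0 → 0. Observed 1.
  M1: none of the 3 fault types match ✗
  M2: none of the 3 fault types match ✗
  M3: none of the 3 fault types match ✗
  M4: none of the 3 fault types match ✗
  M5: stuck-at-0, inverted output ✓; others ✗
  M6: stuck-at-0, inverted output ✓; others ✗
  M7: stuck-at-0, inverted output ✓; others ✗
  M8: stuck-at-1, inverted output ✓; others ✗
  M9: stuck-at-1, inverted output ✓; others ✗
  M10: stuck-at-1, inverted output ✓; others ✗
Consistent faults: {M5 stuck-at-0, M5 inverted output, M6 stuck-at-0, M6 inverted output, M7 stuck-at-0, M7 inverted output, M8 stuck-at-1, M8 inverted output, M9 stuck-at-1, M9 inverted output, M10 stuck-at-1, M10 inverted output} — 12 in all.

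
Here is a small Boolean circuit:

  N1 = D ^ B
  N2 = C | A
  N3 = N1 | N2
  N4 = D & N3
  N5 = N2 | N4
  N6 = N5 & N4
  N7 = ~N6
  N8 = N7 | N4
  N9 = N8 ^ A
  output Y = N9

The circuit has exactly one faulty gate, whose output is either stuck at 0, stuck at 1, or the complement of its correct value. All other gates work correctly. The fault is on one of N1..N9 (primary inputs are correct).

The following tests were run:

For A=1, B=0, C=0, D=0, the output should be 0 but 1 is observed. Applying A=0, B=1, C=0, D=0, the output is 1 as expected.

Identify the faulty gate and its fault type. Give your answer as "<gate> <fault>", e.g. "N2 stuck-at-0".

Fault-free values for test 1 (A=1, B=0, C=0, D=0): N1=0, N2=1, N3=1, N4=0, N5=1, N6=0, N7=1, N8=1, N9=0, giving Y=0. Observed 1.
Test 1: faults giving observed 1 are {N6 stuck-at-1, N6 inverted output, N7 stuck-at-0, N7 inverted output, N8 stuck-at-0, N8 inverted output, N9 stuck-at-1, N9 inverted output}.
Test 2 (A=0, B=1, C=0, D=0): fault-free N1=1, N2=0, N3=1, N4=0, N5=0, N6=0, N7=1, N8=1, N9=1 → 1; observed 1. Eliminates N6 stuck-at-1, N6 inverted output, N7 stuck-at-0, N7 inverted output, N8 stuck-at-0, N8 inverted output, N9 inverted output.
Only N9 stuck-at-1 is consistent with every test.

N9 stuck-at-1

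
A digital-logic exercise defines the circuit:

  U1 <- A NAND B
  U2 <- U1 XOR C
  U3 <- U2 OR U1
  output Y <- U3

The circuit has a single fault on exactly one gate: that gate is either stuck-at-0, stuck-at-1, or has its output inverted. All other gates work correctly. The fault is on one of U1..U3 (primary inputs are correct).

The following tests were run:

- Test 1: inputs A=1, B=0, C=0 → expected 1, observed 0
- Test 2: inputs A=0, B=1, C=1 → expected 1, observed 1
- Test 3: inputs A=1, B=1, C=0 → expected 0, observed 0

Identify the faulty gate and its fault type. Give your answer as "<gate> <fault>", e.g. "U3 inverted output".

Fault-free values for test 1 (A=1, B=0, C=0): U1=1, U2=1, U3=1, giving Y=1. Observed 0.
Test 1: faults giving observed 0 are {U1 stuck-at-0, U1 inverted output, U3 stuck-at-0, U3 inverted output}.
Test 2 (A=0, B=1, C=1): fault-free U1=1, U2=0, U3=1 → 1; observed 1. Eliminates U3 stuck-at-0, U3 inverted output.
Test 3 (A=1, B=1, C=0): fault-free U1=0, U2=0, U3=0 → 0; observed 0. Eliminates U1 inverted output.
Only U1 stuck-at-0 is consistent with every test.

U1 stuck-at-0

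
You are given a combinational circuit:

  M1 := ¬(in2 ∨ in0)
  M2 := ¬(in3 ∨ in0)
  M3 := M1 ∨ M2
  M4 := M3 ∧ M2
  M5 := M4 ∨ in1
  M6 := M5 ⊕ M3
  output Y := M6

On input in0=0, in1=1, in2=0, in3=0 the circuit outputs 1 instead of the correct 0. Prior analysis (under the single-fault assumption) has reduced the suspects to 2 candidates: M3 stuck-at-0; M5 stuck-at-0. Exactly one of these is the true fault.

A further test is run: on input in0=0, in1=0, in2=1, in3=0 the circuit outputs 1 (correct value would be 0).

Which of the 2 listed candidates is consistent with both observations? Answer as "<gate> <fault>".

Evaluate each candidate on input in0=0, in1=0, in2=1, in3=0:
  M3 stuck-at-0: M1=0, M2=1, M3=0 [stuck-at-0], M4=0, M5=0, M6=0 → 0 — eliminated
  M5 stuck-at-0: M1=0, M2=1, M3=1, M4=1, M5=0 [stuck-at-0], M6=1 → 1 — matches
Only M5 stuck-at-0 reproduces the observed 1.

M5 stuck-at-0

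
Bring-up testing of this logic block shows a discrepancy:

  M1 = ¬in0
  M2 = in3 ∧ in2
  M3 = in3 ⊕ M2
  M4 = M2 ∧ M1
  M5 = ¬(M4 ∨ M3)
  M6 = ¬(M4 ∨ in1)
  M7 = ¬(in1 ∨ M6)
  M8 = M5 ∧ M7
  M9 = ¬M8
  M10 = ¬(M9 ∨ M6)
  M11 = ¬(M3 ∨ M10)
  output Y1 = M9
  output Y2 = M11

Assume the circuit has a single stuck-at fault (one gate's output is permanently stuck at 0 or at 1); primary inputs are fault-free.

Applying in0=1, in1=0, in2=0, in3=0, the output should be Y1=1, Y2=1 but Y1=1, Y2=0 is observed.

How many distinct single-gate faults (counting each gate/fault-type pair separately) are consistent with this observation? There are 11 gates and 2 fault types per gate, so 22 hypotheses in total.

Fault-free: M1=0, M2=0, M3=0, M4=0, M5=1, M6=1, M7=0, M8=0, M9=1, M10=0, M11=1 → Y1=1, Y2=1. Observed Y1=1, Y2=0.
  M1: none of the 2 fault types match ✗
  M2: stuck-at-1 ✓; others ✗
  M3: stuck-at-1 ✓; others ✗
  M4: none of the 2 fault types match ✗
  M5: none of the 2 fault types match ✗
  M6: none of the 2 fault types match ✗
  M7: none of the 2 fault types match ✗
  M8: none of the 2 fault types match ✗
  M9: none of the 2 fault types match ✗
  M10: stuck-at-1 ✓; others ✗
  M11: stuck-at-0 ✓; others ✗
Consistent faults: {M2 stuck-at-1, M3 stuck-at-1, M10 stuck-at-1, M11 stuck-at-0} — 4 in all.

4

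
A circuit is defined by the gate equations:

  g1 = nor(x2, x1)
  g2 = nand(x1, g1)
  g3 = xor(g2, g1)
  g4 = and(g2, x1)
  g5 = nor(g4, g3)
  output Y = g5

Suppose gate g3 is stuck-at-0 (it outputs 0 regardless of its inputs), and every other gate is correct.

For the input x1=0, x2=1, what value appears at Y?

1

Propagate with g3 forced: g1=0, g2=1, g3=0 [stuck-at-0], g4=0, g5=1.
So Y = 1. (Without the fault it would be 0.)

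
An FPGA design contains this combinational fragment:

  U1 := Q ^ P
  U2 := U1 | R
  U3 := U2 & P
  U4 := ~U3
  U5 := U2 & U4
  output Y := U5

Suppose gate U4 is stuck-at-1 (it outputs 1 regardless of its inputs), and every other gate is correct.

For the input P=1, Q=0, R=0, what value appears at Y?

1

Propagate with U4 forced: U1=1, U2=1, U3=1, U4=1 [stuck-at-1], U5=1.
So Y = 1. (Without the fault it would be 0.)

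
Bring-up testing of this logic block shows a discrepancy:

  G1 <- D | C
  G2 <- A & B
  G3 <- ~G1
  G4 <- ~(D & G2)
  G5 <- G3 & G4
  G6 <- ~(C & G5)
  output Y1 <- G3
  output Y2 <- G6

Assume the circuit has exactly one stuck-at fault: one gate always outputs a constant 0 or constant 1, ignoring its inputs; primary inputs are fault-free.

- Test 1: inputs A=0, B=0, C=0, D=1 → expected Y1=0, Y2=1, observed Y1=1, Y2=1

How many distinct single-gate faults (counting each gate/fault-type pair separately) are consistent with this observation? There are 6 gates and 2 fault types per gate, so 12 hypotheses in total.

2

Fault-free: G1=1, G2=0, G3=0, G4=1, G5=0, G6=1 → Y1=0, Y2=1. Observed Y1=1, Y2=1.
  G1 stuck-at-0: output Y1=1, Y2=1 ✓
  G1 stuck-at-1: output Y1=0, Y2=1 ✗
  G2 stuck-at-0: output Y1=0, Y2=1 ✗
  G2 stuck-at-1: output Y1=0, Y2=1 ✗
  G3 stuck-at-0: output Y1=0, Y2=1 ✗
  G3 stuck-at-1: output Y1=1, Y2=1 ✓
  G4 stuck-at-0: output Y1=0, Y2=1 ✗
  G4 stuck-at-1: output Y1=0, Y2=1 ✗
  G5 stuck-at-0: output Y1=0, Y2=1 ✗
  G5 stuck-at-1: output Y1=0, Y2=1 ✗
  G6 stuck-at-0: output Y1=0, Y2=0 ✗
  G6 stuck-at-1: output Y1=0, Y2=1 ✗
Consistent faults: {G1 stuck-at-0, G3 stuck-at-1} — 2 in all.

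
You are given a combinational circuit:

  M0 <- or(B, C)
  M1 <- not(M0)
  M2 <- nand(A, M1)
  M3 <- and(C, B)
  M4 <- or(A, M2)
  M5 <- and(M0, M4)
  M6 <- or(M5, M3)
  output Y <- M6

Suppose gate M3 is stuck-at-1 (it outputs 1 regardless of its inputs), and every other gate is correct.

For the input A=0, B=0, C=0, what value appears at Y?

Propagate with M3 forced: M0=0, M1=1, M2=1, M3=1 [stuck-at-1], M4=1, M5=0, M6=1.
So Y = 1. (Without the fault it would be 0.)

1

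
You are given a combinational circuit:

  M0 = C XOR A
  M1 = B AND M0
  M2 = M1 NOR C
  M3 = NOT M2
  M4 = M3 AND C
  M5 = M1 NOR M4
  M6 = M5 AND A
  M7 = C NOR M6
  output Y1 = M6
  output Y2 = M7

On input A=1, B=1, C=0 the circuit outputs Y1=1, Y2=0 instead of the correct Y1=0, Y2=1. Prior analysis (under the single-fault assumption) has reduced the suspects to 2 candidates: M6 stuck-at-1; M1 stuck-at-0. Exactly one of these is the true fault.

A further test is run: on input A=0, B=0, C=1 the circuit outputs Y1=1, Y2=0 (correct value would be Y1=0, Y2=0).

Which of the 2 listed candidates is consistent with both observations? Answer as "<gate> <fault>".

Evaluate each candidate on input A=0, B=0, C=1:
  M6 stuck-at-1: M0=1, M1=0, M2=0, M3=1, M4=1, M5=0, M6=1 [stuck-at-1], M7=0 → Y1=1, Y2=0 — matches
  M1 stuck-at-0: M0=1, M1=0 [stuck-at-0], M2=0, M3=1, M4=1, M5=0, M6=0, M7=0 → Y1=0, Y2=0 — eliminated
Only M6 stuck-at-1 reproduces the observed Y1=1, Y2=0.

M6 stuck-at-1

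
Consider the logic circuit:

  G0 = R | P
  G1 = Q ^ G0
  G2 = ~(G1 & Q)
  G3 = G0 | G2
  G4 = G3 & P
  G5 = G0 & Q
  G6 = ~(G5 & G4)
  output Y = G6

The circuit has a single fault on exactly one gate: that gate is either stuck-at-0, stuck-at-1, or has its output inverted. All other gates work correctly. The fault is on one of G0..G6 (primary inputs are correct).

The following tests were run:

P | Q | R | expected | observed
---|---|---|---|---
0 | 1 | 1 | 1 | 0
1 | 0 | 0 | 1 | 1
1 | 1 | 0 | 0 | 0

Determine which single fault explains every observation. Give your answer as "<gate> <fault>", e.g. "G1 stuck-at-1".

G4 stuck-at-1

Fault-free values for test 1 (P=0, Q=1, R=1): G0=1, G1=0, G2=1, G3=1, G4=0, G5=1, G6=1, giving Y=1. Observed 0.
Test 1: faults giving observed 0 are {G4 stuck-at-1, G4 inverted output, G6 stuck-at-0, G6 inverted output}.
Test 2 (P=1, Q=0, R=0): fault-free G0=1, G1=1, G2=1, G3=1, G4=1, G5=0, G6=1 → 1; observed 1. Eliminates G6 stuck-at-0, G6 inverted output.
Test 3 (P=1, Q=1, R=0): fault-free G0=1, G1=0, G2=1, G3=1, G4=1, G5=1, G6=0 → 0; observed 0. Eliminates G4 inverted output.
Only G4 stuck-at-1 is consistent with every test.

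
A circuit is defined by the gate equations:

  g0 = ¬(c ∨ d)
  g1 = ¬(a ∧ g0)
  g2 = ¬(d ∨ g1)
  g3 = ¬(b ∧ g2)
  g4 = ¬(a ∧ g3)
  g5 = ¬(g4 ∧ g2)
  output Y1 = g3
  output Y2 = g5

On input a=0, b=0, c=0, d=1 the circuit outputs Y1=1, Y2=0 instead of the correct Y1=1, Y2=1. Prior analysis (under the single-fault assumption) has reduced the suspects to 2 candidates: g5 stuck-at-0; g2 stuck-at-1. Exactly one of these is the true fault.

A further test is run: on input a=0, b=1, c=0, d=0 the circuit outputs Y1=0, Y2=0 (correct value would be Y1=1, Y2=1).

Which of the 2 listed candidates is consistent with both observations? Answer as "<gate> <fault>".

g2 stuck-at-1

Evaluate each candidate on input a=0, b=1, c=0, d=0:
  g5 stuck-at-0: g0=1, g1=1, g2=0, g3=1, g4=1, g5=0 [stuck-at-0] → Y1=1, Y2=0 — eliminated
  g2 stuck-at-1: g0=1, g1=1, g2=1 [stuck-at-1], g3=0, g4=1, g5=0 → Y1=0, Y2=0 — matches
Only g2 stuck-at-1 reproduces the observed Y1=0, Y2=0.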